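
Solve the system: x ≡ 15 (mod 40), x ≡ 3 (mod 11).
135

Using Chinese Remainder Theorem:
M = 40 × 11 = 440
M1 = 11, M2 = 40
y1 = 11^(-1) mod 40 = 11
y2 = 40^(-1) mod 11 = 8
x = (15×11×11 + 3×40×8) mod 440 = 135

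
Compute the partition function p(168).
228204732751

p(n) counts ways to write n as a sum of positive integers (order ignored).
Euler's pentagonal recurrence: p(k) = p(k-1) + p(k-2) - p(k-5) - p(k-7) + p(k-12) + p(k-15) - ... (offsets j(3j∓1)/2, signs ++--, p(0)=1, p(<0)=0).
DP table for k = 0..167: p(0)=1, p(1)=1, p(2)=2, p(3)=3, p(4)=5, p(5)=7, p(6)=11, p(7)=15, p(8)=22, p(9)=30, p(10)=42, p(11)=56, p(12)=77, p(13)=101, p(14)=135, p(15)=176, p(16)=231, p(17)=297, p(18)=385, p(19)=490, p(20)=627, p(21)=792, p(22)=1002, p(23)=1255, p(24)=1575, p(25)=1958, p(26)=2436, p(27)=3010, p(28)=3718, p(29)=4565, p(30)=5604, p(31)=6842, p(32)=8349, p(33)=10143, p(34)=12310, p(35)=14883, p(36)=17977, p(37)=21637, p(38)=26015, p(39)=31185, p(40)=37338, p(41)=44583, p(42)=53174, p(43)=63261, p(44)=75175, p(45)=89134, p(46)=105558, p(47)=124754, p(48)=147273, p(49)=173525, p(50)=204226, p(51)=239943, p(52)=281589, p(53)=329931, p(54)=386155, p(55)=451276, p(56)=526823, p(57)=614154, p(58)=715220, p(59)=831820, p(60)=966467, p(61)=1121505, p(62)=1300156, p(63)=1505499, p(64)=1741630, p(65)=2012558, p(66)=2323520, p(67)=2679689, p(68)=3087735, p(69)=3554345, p(70)=4087968, p(71)=4697205, p(72)=5392783, p(73)=6185689, p(74)=7089500, p(75)=8118264, p(76)=9289091, p(77)=10619863, p(78)=12132164, p(79)=13848650, p(80)=15796476, p(81)=18004327, p(82)=20506255, p(83)=23338469, p(84)=26543660, p(85)=30167357, p(86)=34262962, p(87)=38887673, p(88)=44108109, p(89)=49995925, p(90)=56634173, p(91)=64112359, p(92)=72533807, p(93)=82010177, p(94)=92669720, p(95)=104651419, p(96)=118114304, p(97)=133230930, p(98)=150198136, p(99)=169229875, p(100)=190569292, p(101)=214481126, p(102)=241265379, p(103)=271248950, p(104)=304801365, p(105)=342325709, p(106)=384276336, p(107)=431149389, p(108)=483502844, p(109)=541946240, p(110)=607163746, p(111)=679903203, p(112)=761002156, p(113)=851376628, p(114)=952050665, p(115)=1064144451, p(116)=1188908248, p(117)=1327710076, p(118)=1482074143, p(119)=1653668665, p(120)=1844349560, p(121)=2056148051, p(122)=2291320912, p(123)=2552338241, p(124)=2841940500, p(125)=3163127352, p(126)=3519222692, p(127)=3913864295, p(128)=4351078600, p(129)=4835271870, p(130)=5371315400, p(131)=5964539504, p(132)=6620830889, p(133)=7346629512, p(134)=8149040695, p(135)=9035836076, p(136)=10015581680, p(137)=11097645016, p(138)=12292341831, p(139)=13610949895, p(140)=15065878135, p(141)=16670689208, p(142)=18440293320, p(143)=20390982757, p(144)=22540654445, p(145)=24908858009, p(146)=27517052599, p(147)=30388671978, p(148)=33549419497, p(149)=37027355200, p(150)=40853235313, p(151)=45060624582, p(152)=49686288421, p(153)=54770336324, p(154)=60356673280, p(155)=66493182097, p(156)=73232243759, p(157)=80630964769, p(158)=88751778802, p(159)=97662728555, p(160)=107438159466, p(161)=118159068427, p(162)=129913904637, p(163)=142798995930, p(164)=156919475295, p(165)=172389800255, p(166)=189334822579, p(167)=207890420102.
Final step: p(168) = p(167) + p(166) - p(163) - p(161) + p(156) + p(153) - p(146) - p(142) + p(133) + p(128) - p(117) - p(111) + p(98) + p(91) - p(76) - p(68) + p(51) + p(42) - p(23) - p(13)
= 207890420102 + 189334822579 - 142798995930 - 118159068427 + 73232243759 + 54770336324 - 27517052599 - 18440293320 + 7346629512 + 4351078600 - 1327710076 - 679903203 + 150198136 + 64112359 - 9289091 - 3087735 + 239943 + 53174 - 1255 - 101
= 228204732751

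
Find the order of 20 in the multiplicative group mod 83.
82

83 is prime, so ord(20) divides φ(83) = 82.
Divisors of 82: 1, 2, 41, 82.
Repeated squaring: 20^1 ≡ 20, 20^2 ≡ 68, 20^4 ≡ 59, 20^8 ≡ 78, 20^16 ≡ 25, 20^32 ≡ 44, 20^64 ≡ 27 (mod 83).
Test 20^d mod 83 for each divisor d in increasing order:
20^1 ≡ 20
20^2 ≡ 68
20^41 = 20^32·20^8·20^1 ≡ 82
20^82 = 20^64·20^16·20^2 ≡ 1  ← first divisor giving 1
The order is 82.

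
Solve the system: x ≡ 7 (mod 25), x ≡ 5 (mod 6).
107

Using Chinese Remainder Theorem:
M = 25 × 6 = 150
M1 = 6, M2 = 25
y1 = 6^(-1) mod 25 = 21
y2 = 25^(-1) mod 6 = 1
x = (7×6×21 + 5×25×1) mod 150 = 107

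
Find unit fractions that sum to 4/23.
1/6 + 1/138

Greedy algorithm:
4/23: ceiling(23/4) = 6, use 1/6
1/138: ceiling(138/1) = 138, use 1/138
Result: 4/23 = 1/6 + 1/138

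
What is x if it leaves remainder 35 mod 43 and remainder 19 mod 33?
250

Using Chinese Remainder Theorem:
M = 43 × 33 = 1419
M1 = 33, M2 = 43
y1 = 33^(-1) mod 43 = 30
y2 = 43^(-1) mod 33 = 10
x = (35×33×30 + 19×43×10) mod 1419 = 250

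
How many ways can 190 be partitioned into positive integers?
1667727404093

p(n) counts ways to write n as a sum of positive integers (order ignored).
Euler's pentagonal recurrence: p(k) = p(k-1) + p(k-2) - p(k-5) - p(k-7) + p(k-12) + p(k-15) - ... (offsets j(3j∓1)/2, signs ++--, p(0)=1, p(<0)=0).
DP table for k = 0..189: p(0)=1, p(1)=1, p(2)=2, p(3)=3, p(4)=5, p(5)=7, p(6)=11, p(7)=15, p(8)=22, p(9)=30, p(10)=42, p(11)=56, p(12)=77, p(13)=101, p(14)=135, p(15)=176, p(16)=231, p(17)=297, p(18)=385, p(19)=490, p(20)=627, p(21)=792, p(22)=1002, p(23)=1255, p(24)=1575, p(25)=1958, p(26)=2436, p(27)=3010, p(28)=3718, p(29)=4565, p(30)=5604, p(31)=6842, p(32)=8349, p(33)=10143, p(34)=12310, p(35)=14883, p(36)=17977, p(37)=21637, p(38)=26015, p(39)=31185, p(40)=37338, p(41)=44583, p(42)=53174, p(43)=63261, p(44)=75175, p(45)=89134, p(46)=105558, p(47)=124754, p(48)=147273, p(49)=173525, p(50)=204226, p(51)=239943, p(52)=281589, p(53)=329931, p(54)=386155, p(55)=451276, p(56)=526823, p(57)=614154, p(58)=715220, p(59)=831820, p(60)=966467, p(61)=1121505, p(62)=1300156, p(63)=1505499, p(64)=1741630, p(65)=2012558, p(66)=2323520, p(67)=2679689, p(68)=3087735, p(69)=3554345, p(70)=4087968, p(71)=4697205, p(72)=5392783, p(73)=6185689, p(74)=7089500, p(75)=8118264, p(76)=9289091, p(77)=10619863, p(78)=12132164, p(79)=13848650, p(80)=15796476, p(81)=18004327, p(82)=20506255, p(83)=23338469, p(84)=26543660, p(85)=30167357, p(86)=34262962, p(87)=38887673, p(88)=44108109, p(89)=49995925, p(90)=56634173, p(91)=64112359, p(92)=72533807, p(93)=82010177, p(94)=92669720, p(95)=104651419, p(96)=118114304, p(97)=133230930, p(98)=150198136, p(99)=169229875, p(100)=190569292, p(101)=214481126, p(102)=241265379, p(103)=271248950, p(104)=304801365, p(105)=342325709, p(106)=384276336, p(107)=431149389, p(108)=483502844, p(109)=541946240, p(110)=607163746, p(111)=679903203, p(112)=761002156, p(113)=851376628, p(114)=952050665, p(115)=1064144451, p(116)=1188908248, p(117)=1327710076, p(118)=1482074143, p(119)=1653668665, p(120)=1844349560, p(121)=2056148051, p(122)=2291320912, p(123)=2552338241, p(124)=2841940500, p(125)=3163127352, p(126)=3519222692, p(127)=3913864295, p(128)=4351078600, p(129)=4835271870, p(130)=5371315400, p(131)=5964539504, p(132)=6620830889, p(133)=7346629512, p(134)=8149040695, p(135)=9035836076, p(136)=10015581680, p(137)=11097645016, p(138)=12292341831, p(139)=13610949895, p(140)=15065878135, p(141)=16670689208, p(142)=18440293320, p(143)=20390982757, p(144)=22540654445, p(145)=24908858009, p(146)=27517052599, p(147)=30388671978, p(148)=33549419497, p(149)=37027355200, p(150)=40853235313, p(151)=45060624582, p(152)=49686288421, p(153)=54770336324, p(154)=60356673280, p(155)=66493182097, p(156)=73232243759, p(157)=80630964769, p(158)=88751778802, p(159)=97662728555, p(160)=107438159466, p(161)=118159068427, p(162)=129913904637, p(163)=142798995930, p(164)=156919475295, p(165)=172389800255, p(166)=189334822579, p(167)=207890420102, p(168)=228204732751, p(169)=250438925115, p(170)=274768617130, p(171)=301384802048, p(172)=330495499613, p(173)=362326859895, p(174)=397125074750, p(175)=435157697830, p(176)=476715857290, p(177)=522115831195, p(178)=571701605655, p(179)=625846753120, p(180)=684957390936, p(181)=749474411781, p(182)=819876908323, p(183)=896684817527, p(184)=980462880430, p(185)=1071823774337, p(186)=1171432692373, p(187)=1280011042268, p(188)=1398341745571, p(189)=1527273599625.
Final step: p(190) = p(189) + p(188) - p(185) - p(183) + p(178) + p(175) - p(168) - p(164) + p(155) + p(150) - p(139) - p(133) + p(120) + p(113) - p(98) - p(90) + p(73) + p(64) - p(45) - p(35) + p(14) + p(3)
= 1527273599625 + 1398341745571 - 1071823774337 - 896684817527 + 571701605655 + 435157697830 - 228204732751 - 156919475295 + 66493182097 + 40853235313 - 13610949895 - 7346629512 + 1844349560 + 851376628 - 150198136 - 56634173 + 6185689 + 1741630 - 89134 - 14883 + 135 + 3
= 1667727404093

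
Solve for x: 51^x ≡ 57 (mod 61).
4

Baby-step giant-step with step n = ⌈√61⌉ = 8.
Baby steps 51^j mod 61 (j:value) for j=0..7: 0:1, 1:51, 2:39, 3:37, 4:57, 5:40, 6:27, 7:35.
h = 57 is already in the table at j=4, so x = 4.
Check: 51^4 ≡ 57 (mod 61).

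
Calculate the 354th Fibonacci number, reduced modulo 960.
472

Matrix identity: Q^n = [[F_(n+1), F_n], [F_n, F_(n-1)]] with Q = [[1,1],[1,0]].
n = 354 = 101100010₂. Square-and-multiply, entries mod 960:
Q^1 = [[1,1],[1,0]]
Q^2 = (Q^1)² = [[2,1],[1,1]]
Q^5 = (Q^2)²·Q = [[8,5],[5,3]]
Q^11 = (Q^5)²·Q = [[144,89],[89,55]]
Q^22 = (Q^11)² = [[817,431],[431,386]]
Q^44 = (Q^22)² = [[770,93],[93,677]]
Q^88 = (Q^44)² = [[589,171],[171,418]]
Q^177 = (Q^88)²·Q = [[199,802],[802,357]]
Q^354 = (Q^177)² = [[245,472],[472,733]]
F_354 mod 960 = Q^354[0][1] = 472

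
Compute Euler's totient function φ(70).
24

70 = 2 × 5 × 7
φ(n) = n × ∏(1 - 1/p) for each prime p dividing n
φ(70) = 70 × (1 - 1/2) × (1 - 1/5) × (1 - 1/7) = 24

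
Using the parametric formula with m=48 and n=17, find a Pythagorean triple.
(2015, 1632, 2593)

Euclid's formula: a = m² - n², b = 2mn, c = m² + n²
m = 48, n = 17
a = 48² - 17² = 2304 - 289 = 2015
b = 2 × 48 × 17 = 1632
c = 48² + 17² = 2304 + 289 = 2593
Verification: 2015² + 1632² = 4060225 + 2663424 = 6723649 = 2593² ✓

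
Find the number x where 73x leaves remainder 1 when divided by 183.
178

gcd(73, 183) = 1, so the inverse exists.
Extended Euclidean algorithm on (183, 73):
183 = 2 × 73 + 37  ⟹  37 = (1)·183 + (-2)·73
73 = 1 × 37 + 36  ⟹  36 = (-1)·183 + (3)·73
37 = 1 × 36 + 1  ⟹  1 = (2)·183 + (-5)·73
So (-5)·73 ≡ 1 (mod 183), i.e. 73^(-1) ≡ -5 ≡ 178 (mod 183).
Check: 73 × 178 = 12994 ≡ 1 (mod 183)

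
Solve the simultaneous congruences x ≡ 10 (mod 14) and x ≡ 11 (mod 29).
388

Using Chinese Remainder Theorem:
M = 14 × 29 = 406
M1 = 29, M2 = 14
y1 = 29^(-1) mod 14 = 1
y2 = 14^(-1) mod 29 = 27
x = (10×29×1 + 11×14×27) mod 406 = 388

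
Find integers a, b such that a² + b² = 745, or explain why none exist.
4² + 27² (a=4, b=27)

Factorization: 745 = 5 × 149
By Fermat: n is sum of two squares iff every prime p ≡ 3 (mod 4) appears to even power.
All primes ≡ 3 (mod 4) appear to even power.
Search a = 0, 1, 2, … for 745 - a² a perfect square: first hit at a = 4: 745 - 16 = 729 = 27².
745 = 4² + 27² = 16 + 729 ✓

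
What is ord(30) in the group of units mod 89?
88

89 is prime, so ord(30) divides φ(89) = 88.
Divisors of 88: 1, 2, 4, 8, 11, 22, 44, 88.
Repeated squaring: 30^1 ≡ 30, 30^2 ≡ 10, 30^4 ≡ 11, 30^8 ≡ 32, 30^16 ≡ 45, 30^32 ≡ 67, 30^64 ≡ 39 (mod 89).
Test 30^d mod 89 for each divisor d in increasing order:
30^1 ≡ 30
30^2 ≡ 10
30^4 ≡ 11
30^8 ≡ 32
30^11 = 30^8·30^2·30^1 ≡ 77
30^22 = 30^16·30^4·30^2 ≡ 55
30^44 = 30^32·30^8·30^4 ≡ 88
30^88 = 30^64·30^16·30^8 ≡ 1  ← first divisor giving 1
The order is 88.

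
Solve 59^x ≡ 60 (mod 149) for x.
141

Baby-step giant-step with step n = ⌈√149⌉ = 13.
Baby steps 59^j mod 149 (j:value) for j=0..12: 0:1, 1:59, 2:54, 3:57, 4:85, 5:98, 6:120, 7:77, 8:73, 9:135, 10:68, 11:138, 12:96.
Giant-step multiplier: 59^(-13) ≡ 59^(148-13) = 59^135 ≡ 75 (mod 149).
Giant steps γ_i = 60·75^i mod 149: γ_0=60, γ_1=30, γ_2=15, γ_3=82, γ_4=41, γ_5=95, γ_6=122, γ_7=61, γ_8=105, γ_9=127, γ_10=138 (in table at j=11).
x = i·n + j = 10·13 + 11 = 141.
Check: 59^141 ≡ 60 (mod 149).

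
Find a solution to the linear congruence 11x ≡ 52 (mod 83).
x ≡ 50 (mod 83)

gcd(11, 83) = 1, which divides 52, so solutions exist.
Find 11^(-1) mod 83 by the extended Euclidean algorithm:
83 = 7 × 11 + 6  ⟹  6 = (1)·83 + (-7)·11
11 = 1 × 6 + 5  ⟹  5 = (-1)·83 + (8)·11
6 = 1 × 5 + 1  ⟹  1 = (2)·83 + (-15)·11
So (-15)·11 ≡ 1 (mod 83), i.e. 11^(-1) ≡ -15 ≡ 68 (mod 83).
x ≡ 68 × 52 = 3536 ≡ 50 (mod 83).
Check: 11 × 50 = 550 ≡ 52 (mod 83).
Unique solution: x ≡ 50 (mod 83)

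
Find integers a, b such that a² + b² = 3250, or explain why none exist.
1² + 57² (a=1, b=57)

Factorization: 3250 = 2 × 5^3 × 13
By Fermat: n is sum of two squares iff every prime p ≡ 3 (mod 4) appears to even power.
All primes ≡ 3 (mod 4) appear to even power.
Search a = 0, 1, 2, … for 3250 - a² a perfect square: first hit at a = 1: 3250 - 1 = 3249 = 57².
3250 = 1² + 57² = 1 + 3249 ✓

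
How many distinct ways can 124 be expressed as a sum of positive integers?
2841940500

p(n) counts ways to write n as a sum of positive integers (order ignored).
Euler's pentagonal recurrence: p(k) = p(k-1) + p(k-2) - p(k-5) - p(k-7) + p(k-12) + p(k-15) - ... (offsets j(3j∓1)/2, signs ++--, p(0)=1, p(<0)=0).
DP table for k = 0..123: p(0)=1, p(1)=1, p(2)=2, p(3)=3, p(4)=5, p(5)=7, p(6)=11, p(7)=15, p(8)=22, p(9)=30, p(10)=42, p(11)=56, p(12)=77, p(13)=101, p(14)=135, p(15)=176, p(16)=231, p(17)=297, p(18)=385, p(19)=490, p(20)=627, p(21)=792, p(22)=1002, p(23)=1255, p(24)=1575, p(25)=1958, p(26)=2436, p(27)=3010, p(28)=3718, p(29)=4565, p(30)=5604, p(31)=6842, p(32)=8349, p(33)=10143, p(34)=12310, p(35)=14883, p(36)=17977, p(37)=21637, p(38)=26015, p(39)=31185, p(40)=37338, p(41)=44583, p(42)=53174, p(43)=63261, p(44)=75175, p(45)=89134, p(46)=105558, p(47)=124754, p(48)=147273, p(49)=173525, p(50)=204226, p(51)=239943, p(52)=281589, p(53)=329931, p(54)=386155, p(55)=451276, p(56)=526823, p(57)=614154, p(58)=715220, p(59)=831820, p(60)=966467, p(61)=1121505, p(62)=1300156, p(63)=1505499, p(64)=1741630, p(65)=2012558, p(66)=2323520, p(67)=2679689, p(68)=3087735, p(69)=3554345, p(70)=4087968, p(71)=4697205, p(72)=5392783, p(73)=6185689, p(74)=7089500, p(75)=8118264, p(76)=9289091, p(77)=10619863, p(78)=12132164, p(79)=13848650, p(80)=15796476, p(81)=18004327, p(82)=20506255, p(83)=23338469, p(84)=26543660, p(85)=30167357, p(86)=34262962, p(87)=38887673, p(88)=44108109, p(89)=49995925, p(90)=56634173, p(91)=64112359, p(92)=72533807, p(93)=82010177, p(94)=92669720, p(95)=104651419, p(96)=118114304, p(97)=133230930, p(98)=150198136, p(99)=169229875, p(100)=190569292, p(101)=214481126, p(102)=241265379, p(103)=271248950, p(104)=304801365, p(105)=342325709, p(106)=384276336, p(107)=431149389, p(108)=483502844, p(109)=541946240, p(110)=607163746, p(111)=679903203, p(112)=761002156, p(113)=851376628, p(114)=952050665, p(115)=1064144451, p(116)=1188908248, p(117)=1327710076, p(118)=1482074143, p(119)=1653668665, p(120)=1844349560, p(121)=2056148051, p(122)=2291320912, p(123)=2552338241.
Final step: p(124) = p(123) + p(122) - p(119) - p(117) + p(112) + p(109) - p(102) - p(98) + p(89) + p(84) - p(73) - p(67) + p(54) + p(47) - p(32) - p(24) + p(7)
= 2552338241 + 2291320912 - 1653668665 - 1327710076 + 761002156 + 541946240 - 241265379 - 150198136 + 49995925 + 26543660 - 6185689 - 2679689 + 386155 + 124754 - 8349 - 1575 + 15
= 2841940500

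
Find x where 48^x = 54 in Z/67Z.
58

Baby-step giant-step with step n = ⌈√67⌉ = 9.
Baby steps 48^j mod 67 (j:value) for j=0..8: 0:1, 1:48, 2:26, 3:42, 4:6, 5:20, 6:22, 7:51, 8:36.
Giant-step multiplier: 48^(-9) ≡ 48^(66-9) = 48^57 ≡ 43 (mod 67).
Giant steps γ_i = 54·43^i mod 67: γ_0=54, γ_1=44, γ_2=16, γ_3=18, γ_4=37, γ_5=50, γ_6=6 (in table at j=4).
x = i·n + j = 6·9 + 4 = 58.
Check: 48^58 ≡ 54 (mod 67).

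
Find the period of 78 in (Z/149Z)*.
148

149 is prime, so ord(78) divides φ(149) = 148.
Divisors of 148: 1, 2, 4, 37, 74, 148.
Repeated squaring: 78^1 ≡ 78, 78^2 ≡ 124, 78^4 ≡ 29, 78^8 ≡ 96, 78^16 ≡ 127, 78^32 ≡ 37, 78^64 ≡ 28, 78^128 ≡ 39 (mod 149).
Test 78^d mod 149 for each divisor d in increasing order:
78^1 ≡ 78
78^2 ≡ 124
78^4 ≡ 29
78^37 = 78^32·78^4·78^1 ≡ 105
78^74 = 78^64·78^8·78^2 ≡ 148
78^148 = 78^128·78^16·78^4 ≡ 1  ← first divisor giving 1
The order is 148.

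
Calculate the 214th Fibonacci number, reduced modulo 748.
135

Matrix identity: Q^n = [[F_(n+1), F_n], [F_n, F_(n-1)]] with Q = [[1,1],[1,0]].
n = 214 = 11010110₂. Square-and-multiply, entries mod 748:
Q^1 = [[1,1],[1,0]]
Q^3 = (Q^1)²·Q = [[3,2],[2,1]]
Q^6 = (Q^3)² = [[13,8],[8,5]]
Q^13 = (Q^6)²·Q = [[377,233],[233,144]]
Q^26 = (Q^13)² = [[442,217],[217,225]]
Q^53 = (Q^26)²·Q = [[476,101],[101,375]]
Q^107 = (Q^53)²·Q = [[340,409],[409,679]]
Q^214 = (Q^107)² = [[137,135],[135,2]]
F_214 mod 748 = Q^214[0][1] = 135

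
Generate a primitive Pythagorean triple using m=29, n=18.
(517, 1044, 1165)

Euclid's formula: a = m² - n², b = 2mn, c = m² + n²
m = 29, n = 18
a = 29² - 18² = 841 - 324 = 517
b = 2 × 29 × 18 = 1044
c = 29² + 18² = 841 + 324 = 1165
Verification: 517² + 1044² = 267289 + 1089936 = 1357225 = 1165² ✓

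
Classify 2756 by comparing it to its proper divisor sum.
deficient

Proper divisors of 2756: sum = 1 + 2 + 4 + 13 + 26 + 52 + 53 + 106 + 212 + 689 + 1378 = 2536
Since 2536 < 2756, 2756 is deficient.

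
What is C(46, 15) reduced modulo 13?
11

Using Lucas' theorem:
Write n=46 and k=15 in base 13:
n in base 13: [3, 7]
k in base 13: [1, 2]
C(46,15) mod 13 = ∏ C(n_i, k_i) mod 13
Digit binomials (mod 13): C(3,1) = 3; C(7,2) = 21 ≡ 8
Product: 3 × 8 = 24 ≡ 11 (mod 13)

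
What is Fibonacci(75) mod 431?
167

Matrix identity: Q^n = [[F_(n+1), F_n], [F_n, F_(n-1)]] with Q = [[1,1],[1,0]].
n = 75 = 1001011₂. Square-and-multiply, entries mod 431:
Q^1 = [[1,1],[1,0]]
Q^2 = (Q^1)² = [[2,1],[1,1]]
Q^4 = (Q^2)² = [[5,3],[3,2]]
Q^9 = (Q^4)²·Q = [[55,34],[34,21]]
Q^18 = (Q^9)² = [[302,429],[429,304]]
Q^37 = (Q^18)²·Q = [[348,267],[267,81]]
Q^75 = (Q^37)²·Q = [[64,167],[167,328]]
F_75 mod 431 = Q^75[0][1] = 167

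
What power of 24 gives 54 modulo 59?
51

Baby-step giant-step with step n = ⌈√59⌉ = 8.
Baby steps 24^j mod 59 (j:value) for j=0..7: 0:1, 1:24, 2:45, 3:18, 4:19, 5:43, 6:29, 7:47.
Giant-step multiplier: 24^(-8) ≡ 24^(58-8) = 24^50 ≡ 17 (mod 59).
Giant steps γ_i = 54·17^i mod 59: γ_0=54, γ_1=33, γ_2=30, γ_3=38, γ_4=56, γ_5=8, γ_6=18 (in table at j=3).
x = i·n + j = 6·8 + 3 = 51.
Check: 24^51 ≡ 54 (mod 59).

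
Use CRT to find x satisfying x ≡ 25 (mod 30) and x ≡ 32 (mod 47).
925

Using Chinese Remainder Theorem:
M = 30 × 47 = 1410
M1 = 47, M2 = 30
y1 = 47^(-1) mod 30 = 23
y2 = 30^(-1) mod 47 = 11
x = (25×47×23 + 32×30×11) mod 1410 = 925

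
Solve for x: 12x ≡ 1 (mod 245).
143

gcd(12, 245) = 1, so the inverse exists.
Extended Euclidean algorithm on (245, 12):
245 = 20 × 12 + 5  ⟹  5 = (1)·245 + (-20)·12
12 = 2 × 5 + 2  ⟹  2 = (-2)·245 + (41)·12
5 = 2 × 2 + 1  ⟹  1 = (5)·245 + (-102)·12
So (-102)·12 ≡ 1 (mod 245), i.e. 12^(-1) ≡ -102 ≡ 143 (mod 245).
Check: 12 × 143 = 1716 ≡ 1 (mod 245)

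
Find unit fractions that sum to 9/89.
1/10 + 1/890

Greedy algorithm:
9/89: ceiling(89/9) = 10, use 1/10
1/890: ceiling(890/1) = 890, use 1/890
Result: 9/89 = 1/10 + 1/890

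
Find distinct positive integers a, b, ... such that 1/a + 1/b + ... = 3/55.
1/19 + 1/523 + 1/546535

Greedy algorithm:
3/55: ceiling(55/3) = 19, use 1/19
2/1045: ceiling(1045/2) = 523, use 1/523
1/546535: ceiling(546535/1) = 546535, use 1/546535
Result: 3/55 = 1/19 + 1/523 + 1/546535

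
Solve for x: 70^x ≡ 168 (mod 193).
38

Baby-step giant-step with step n = ⌈√193⌉ = 14.
Baby steps 70^j mod 193 (j:value) for j=0..13: 0:1, 1:70, 2:75, 3:39, 4:28, 5:30, 6:170, 7:127, 8:12, 9:68, 10:128, 11:82, 12:143, 13:167.
Giant-step multiplier: 70^(-14) ≡ 70^(192-14) = 70^178 ≡ 93 (mod 193).
Giant steps γ_i = 168·93^i mod 193: γ_0=168, γ_1=184, γ_2=128 (in table at j=10).
x = i·n + j = 2·14 + 10 = 38.
Check: 70^38 ≡ 168 (mod 193).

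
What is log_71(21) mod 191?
139

Baby-step giant-step with step n = ⌈√191⌉ = 14.
Baby steps 71^j mod 191 (j:value) for j=0..13: 0:1, 1:71, 2:75, 3:168, 4:86, 5:185, 6:147, 7:123, 8:138, 9:57, 10:36, 11:73, 12:26, 13:127.
Giant-step multiplier: 71^(-14) ≡ 71^(190-14) = 71^176 ≡ 43 (mod 191).
Giant steps γ_i = 21·43^i mod 191: γ_0=21, γ_1=139, γ_2=56, γ_3=116, γ_4=22, γ_5=182, γ_6=186, γ_7=167, γ_8=114, γ_9=127 (in table at j=13).
x = i·n + j = 9·14 + 13 = 139.
Check: 71^139 ≡ 21 (mod 191).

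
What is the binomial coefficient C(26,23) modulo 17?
16

Using Lucas' theorem:
Write n=26 and k=23 in base 17:
n in base 17: [1, 9]
k in base 17: [1, 6]
C(26,23) mod 17 = ∏ C(n_i, k_i) mod 17
Digit binomials (mod 17): C(1,1) = 1; C(9,6) = 84 ≡ 16
Product: 1 × 16 = 16 ≡ 16 (mod 17)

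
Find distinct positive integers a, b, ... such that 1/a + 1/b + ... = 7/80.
1/12 + 1/240

Greedy algorithm:
7/80: ceiling(80/7) = 12, use 1/12
1/240: ceiling(240/1) = 240, use 1/240
Result: 7/80 = 1/12 + 1/240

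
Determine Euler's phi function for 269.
268

269 = 269
φ(n) = n × ∏(1 - 1/p) for each prime p dividing n
φ(269) = 269 × (1 - 1/269) = 268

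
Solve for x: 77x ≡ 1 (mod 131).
114

gcd(77, 131) = 1, so the inverse exists.
Extended Euclidean algorithm on (131, 77):
131 = 1 × 77 + 54  ⟹  54 = (1)·131 + (-1)·77
77 = 1 × 54 + 23  ⟹  23 = (-1)·131 + (2)·77
54 = 2 × 23 + 8  ⟹  8 = (3)·131 + (-5)·77
23 = 2 × 8 + 7  ⟹  7 = (-7)·131 + (12)·77
8 = 1 × 7 + 1  ⟹  1 = (10)·131 + (-17)·77
So (-17)·77 ≡ 1 (mod 131), i.e. 77^(-1) ≡ -17 ≡ 114 (mod 131).
Check: 77 × 114 = 8778 ≡ 1 (mod 131)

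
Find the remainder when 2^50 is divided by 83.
69

Repeated squaring. Binary of 50 = 110010.
2^1 ≡ 2 (mod 83); 2^2 ≡ 4 (mod 83); 2^4 ≡ 16 (mod 83); 2^8 ≡ 7 (mod 83); 2^16 ≡ 49 (mod 83); 2^32 ≡ 77 (mod 83)
2^50 = 2^2 × 2^16 × 2^32 ≡ 69 (mod 83)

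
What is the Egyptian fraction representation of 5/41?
1/9 + 1/93 + 1/11439

Greedy algorithm:
5/41: ceiling(41/5) = 9, use 1/9
4/369: ceiling(369/4) = 93, use 1/93
1/11439: ceiling(11439/1) = 11439, use 1/11439
Result: 5/41 = 1/9 + 1/93 + 1/11439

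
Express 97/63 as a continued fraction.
[1; 1, 1, 5, 1, 4]

Euclidean algorithm steps:
97 = 1 × 63 + 34
63 = 1 × 34 + 29
34 = 1 × 29 + 5
29 = 5 × 5 + 4
5 = 1 × 4 + 1
4 = 4 × 1 + 0
Continued fraction: [1; 1, 1, 5, 1, 4]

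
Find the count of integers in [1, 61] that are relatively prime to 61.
60

61 = 61
φ(n) = n × ∏(1 - 1/p) for each prime p dividing n
φ(61) = 61 × (1 - 1/61) = 60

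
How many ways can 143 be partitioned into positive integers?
20390982757

p(n) counts ways to write n as a sum of positive integers (order ignored).
Euler's pentagonal recurrence: p(k) = p(k-1) + p(k-2) - p(k-5) - p(k-7) + p(k-12) + p(k-15) - ... (offsets j(3j∓1)/2, signs ++--, p(0)=1, p(<0)=0).
DP table for k = 0..142: p(0)=1, p(1)=1, p(2)=2, p(3)=3, p(4)=5, p(5)=7, p(6)=11, p(7)=15, p(8)=22, p(9)=30, p(10)=42, p(11)=56, p(12)=77, p(13)=101, p(14)=135, p(15)=176, p(16)=231, p(17)=297, p(18)=385, p(19)=490, p(20)=627, p(21)=792, p(22)=1002, p(23)=1255, p(24)=1575, p(25)=1958, p(26)=2436, p(27)=3010, p(28)=3718, p(29)=4565, p(30)=5604, p(31)=6842, p(32)=8349, p(33)=10143, p(34)=12310, p(35)=14883, p(36)=17977, p(37)=21637, p(38)=26015, p(39)=31185, p(40)=37338, p(41)=44583, p(42)=53174, p(43)=63261, p(44)=75175, p(45)=89134, p(46)=105558, p(47)=124754, p(48)=147273, p(49)=173525, p(50)=204226, p(51)=239943, p(52)=281589, p(53)=329931, p(54)=386155, p(55)=451276, p(56)=526823, p(57)=614154, p(58)=715220, p(59)=831820, p(60)=966467, p(61)=1121505, p(62)=1300156, p(63)=1505499, p(64)=1741630, p(65)=2012558, p(66)=2323520, p(67)=2679689, p(68)=3087735, p(69)=3554345, p(70)=4087968, p(71)=4697205, p(72)=5392783, p(73)=6185689, p(74)=7089500, p(75)=8118264, p(76)=9289091, p(77)=10619863, p(78)=12132164, p(79)=13848650, p(80)=15796476, p(81)=18004327, p(82)=20506255, p(83)=23338469, p(84)=26543660, p(85)=30167357, p(86)=34262962, p(87)=38887673, p(88)=44108109, p(89)=49995925, p(90)=56634173, p(91)=64112359, p(92)=72533807, p(93)=82010177, p(94)=92669720, p(95)=104651419, p(96)=118114304, p(97)=133230930, p(98)=150198136, p(99)=169229875, p(100)=190569292, p(101)=214481126, p(102)=241265379, p(103)=271248950, p(104)=304801365, p(105)=342325709, p(106)=384276336, p(107)=431149389, p(108)=483502844, p(109)=541946240, p(110)=607163746, p(111)=679903203, p(112)=761002156, p(113)=851376628, p(114)=952050665, p(115)=1064144451, p(116)=1188908248, p(117)=1327710076, p(118)=1482074143, p(119)=1653668665, p(120)=1844349560, p(121)=2056148051, p(122)=2291320912, p(123)=2552338241, p(124)=2841940500, p(125)=3163127352, p(126)=3519222692, p(127)=3913864295, p(128)=4351078600, p(129)=4835271870, p(130)=5371315400, p(131)=5964539504, p(132)=6620830889, p(133)=7346629512, p(134)=8149040695, p(135)=9035836076, p(136)=10015581680, p(137)=11097645016, p(138)=12292341831, p(139)=13610949895, p(140)=15065878135, p(141)=16670689208, p(142)=18440293320.
Final step: p(143) = p(142) + p(141) - p(138) - p(136) + p(131) + p(128) - p(121) - p(117) + p(108) + p(103) - p(92) - p(86) + p(73) + p(66) - p(51) - p(43) + p(26) + p(17)
= 18440293320 + 16670689208 - 12292341831 - 10015581680 + 5964539504 + 4351078600 - 2056148051 - 1327710076 + 483502844 + 271248950 - 72533807 - 34262962 + 6185689 + 2323520 - 239943 - 63261 + 2436 + 297
= 20390982757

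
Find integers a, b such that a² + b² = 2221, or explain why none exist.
14² + 45² (a=14, b=45)

Factorization: 2221 = 2221
By Fermat: n is sum of two squares iff every prime p ≡ 3 (mod 4) appears to even power.
All primes ≡ 3 (mod 4) appear to even power.
Search a = 0, 1, 2, … for 2221 - a² a perfect square: first hit at a = 14: 2221 - 196 = 2025 = 45².
2221 = 14² + 45² = 196 + 2025 ✓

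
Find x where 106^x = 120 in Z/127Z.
20

Baby-step giant-step with step n = ⌈√127⌉ = 12.
Baby steps 106^j mod 127 (j:value) for j=0..11: 0:1, 1:106, 2:60, 3:10, 4:44, 5:92, 6:100, 7:59, 8:31, 9:111, 10:82, 11:56.
Giant-step multiplier: 106^(-12) ≡ 106^(126-12) = 106^114 ≡ 50 (mod 127).
Giant steps γ_i = 120·50^i mod 127: γ_0=120, γ_1=31 (in table at j=8).
x = i·n + j = 1·12 + 8 = 20.
Check: 106^20 ≡ 120 (mod 127).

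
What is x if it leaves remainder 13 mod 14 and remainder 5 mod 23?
97

Using Chinese Remainder Theorem:
M = 14 × 23 = 322
M1 = 23, M2 = 14
y1 = 23^(-1) mod 14 = 11
y2 = 14^(-1) mod 23 = 5
x = (13×23×11 + 5×14×5) mod 322 = 97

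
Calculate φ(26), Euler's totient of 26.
12

26 = 2 × 13
φ(n) = n × ∏(1 - 1/p) for each prime p dividing n
φ(26) = 26 × (1 - 1/2) × (1 - 1/13) = 12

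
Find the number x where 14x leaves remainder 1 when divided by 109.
39

gcd(14, 109) = 1, so the inverse exists.
Extended Euclidean algorithm on (109, 14):
109 = 7 × 14 + 11  ⟹  11 = (1)·109 + (-7)·14
14 = 1 × 11 + 3  ⟹  3 = (-1)·109 + (8)·14
11 = 3 × 3 + 2  ⟹  2 = (4)·109 + (-31)·14
3 = 1 × 2 + 1  ⟹  1 = (-5)·109 + (39)·14
So (39)·14 ≡ 1 (mod 109), i.e. 14^(-1) ≡ 39 (mod 109).
Check: 14 × 39 = 546 ≡ 1 (mod 109)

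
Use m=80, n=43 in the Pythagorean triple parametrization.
(4551, 6880, 8249)

Euclid's formula: a = m² - n², b = 2mn, c = m² + n²
m = 80, n = 43
a = 80² - 43² = 6400 - 1849 = 4551
b = 2 × 80 × 43 = 6880
c = 80² + 43² = 6400 + 1849 = 8249
Verification: 4551² + 6880² = 20711601 + 47334400 = 68046001 = 8249² ✓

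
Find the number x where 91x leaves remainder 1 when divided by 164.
155

gcd(91, 164) = 1, so the inverse exists.
Extended Euclidean algorithm on (164, 91):
164 = 1 × 91 + 73  ⟹  73 = (1)·164 + (-1)·91
91 = 1 × 73 + 18  ⟹  18 = (-1)·164 + (2)·91
73 = 4 × 18 + 1  ⟹  1 = (5)·164 + (-9)·91
So (-9)·91 ≡ 1 (mod 164), i.e. 91^(-1) ≡ -9 ≡ 155 (mod 164).
Check: 91 × 155 = 14105 ≡ 1 (mod 164)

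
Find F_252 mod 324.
108

Matrix identity: Q^n = [[F_(n+1), F_n], [F_n, F_(n-1)]] with Q = [[1,1],[1,0]].
n = 252 = 11111100₂. Square-and-multiply, entries mod 324:
Q^1 = [[1,1],[1,0]]
Q^3 = (Q^1)²·Q = [[3,2],[2,1]]
Q^7 = (Q^3)²·Q = [[21,13],[13,8]]
Q^15 = (Q^7)²·Q = [[15,286],[286,53]]
Q^31 = (Q^15)²·Q = [[57,49],[49,8]]
Q^63 = (Q^31)²·Q = [[87,142],[142,269]]
Q^126 = (Q^63)² = [[193,8],[8,185]]
Q^252 = (Q^126)² = [[53,108],[108,269]]
F_252 mod 324 = Q^252[0][1] = 108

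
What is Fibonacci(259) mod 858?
221

Matrix identity: Q^n = [[F_(n+1), F_n], [F_n, F_(n-1)]] with Q = [[1,1],[1,0]].
n = 259 = 100000011₂. Square-and-multiply, entries mod 858:
Q^1 = [[1,1],[1,0]]
Q^2 = (Q^1)² = [[2,1],[1,1]]
Q^4 = (Q^2)² = [[5,3],[3,2]]
Q^8 = (Q^4)² = [[34,21],[21,13]]
Q^16 = (Q^8)² = [[739,129],[129,610]]
Q^32 = (Q^16)² = [[772,705],[705,67]]
Q^64 = (Q^32)² = [[775,333],[333,442]]
Q^129 = (Q^64)²·Q = [[517,232],[232,285]]
Q^259 = (Q^129)²·Q = [[99,221],[221,736]]
F_259 mod 858 = Q^259[0][1] = 221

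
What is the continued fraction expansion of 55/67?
[0; 1, 4, 1, 1, 2, 2]

Euclidean algorithm steps:
55 = 0 × 67 + 55
67 = 1 × 55 + 12
55 = 4 × 12 + 7
12 = 1 × 7 + 5
7 = 1 × 5 + 2
5 = 2 × 2 + 1
2 = 2 × 1 + 0
Continued fraction: [0; 1, 4, 1, 1, 2, 2]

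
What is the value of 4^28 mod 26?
22

Repeated squaring. Binary of 28 = 11100.
4^1 ≡ 4 (mod 26); 4^2 ≡ 16 (mod 26); 4^4 ≡ 22 (mod 26); 4^8 ≡ 16 (mod 26); 4^16 ≡ 22 (mod 26)
4^28 = 4^4 × 4^8 × 4^16 ≡ 22 (mod 26)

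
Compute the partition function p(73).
6185689

p(n) counts ways to write n as a sum of positive integers (order ignored).
Euler's pentagonal recurrence: p(k) = p(k-1) + p(k-2) - p(k-5) - p(k-7) + p(k-12) + p(k-15) - ... (offsets j(3j∓1)/2, signs ++--, p(0)=1, p(<0)=0).
DP table for k = 0..72: p(0)=1, p(1)=1, p(2)=2, p(3)=3, p(4)=5, p(5)=7, p(6)=11, p(7)=15, p(8)=22, p(9)=30, p(10)=42, p(11)=56, p(12)=77, p(13)=101, p(14)=135, p(15)=176, p(16)=231, p(17)=297, p(18)=385, p(19)=490, p(20)=627, p(21)=792, p(22)=1002, p(23)=1255, p(24)=1575, p(25)=1958, p(26)=2436, p(27)=3010, p(28)=3718, p(29)=4565, p(30)=5604, p(31)=6842, p(32)=8349, p(33)=10143, p(34)=12310, p(35)=14883, p(36)=17977, p(37)=21637, p(38)=26015, p(39)=31185, p(40)=37338, p(41)=44583, p(42)=53174, p(43)=63261, p(44)=75175, p(45)=89134, p(46)=105558, p(47)=124754, p(48)=147273, p(49)=173525, p(50)=204226, p(51)=239943, p(52)=281589, p(53)=329931, p(54)=386155, p(55)=451276, p(56)=526823, p(57)=614154, p(58)=715220, p(59)=831820, p(60)=966467, p(61)=1121505, p(62)=1300156, p(63)=1505499, p(64)=1741630, p(65)=2012558, p(66)=2323520, p(67)=2679689, p(68)=3087735, p(69)=3554345, p(70)=4087968, p(71)=4697205, p(72)=5392783.
Final step: p(73) = p(72) + p(71) - p(68) - p(66) + p(61) + p(58) - p(51) - p(47) + p(38) + p(33) - p(22) - p(16) + p(3)
= 5392783 + 4697205 - 3087735 - 2323520 + 1121505 + 715220 - 239943 - 124754 + 26015 + 10143 - 1002 - 231 + 3
= 6185689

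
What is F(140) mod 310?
255

Matrix identity: Q^n = [[F_(n+1), F_n], [F_n, F_(n-1)]] with Q = [[1,1],[1,0]].
n = 140 = 10001100₂. Square-and-multiply, entries mod 310:
Q^1 = [[1,1],[1,0]]
Q^2 = (Q^1)² = [[2,1],[1,1]]
Q^4 = (Q^2)² = [[5,3],[3,2]]
Q^8 = (Q^4)² = [[34,21],[21,13]]
Q^17 = (Q^8)²·Q = [[104,47],[47,57]]
Q^35 = (Q^17)²·Q = [[132,5],[5,127]]
Q^70 = (Q^35)² = [[89,55],[55,34]]
Q^140 = (Q^70)² = [[96,255],[255,151]]
F_140 mod 310 = Q^140[0][1] = 255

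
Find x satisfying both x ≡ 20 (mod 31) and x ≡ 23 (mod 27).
671

Using Chinese Remainder Theorem:
M = 31 × 27 = 837
M1 = 27, M2 = 31
y1 = 27^(-1) mod 31 = 23
y2 = 31^(-1) mod 27 = 7
x = (20×27×23 + 23×31×7) mod 837 = 671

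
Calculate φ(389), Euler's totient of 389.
388

389 = 389
φ(n) = n × ∏(1 - 1/p) for each prime p dividing n
φ(389) = 389 × (1 - 1/389) = 388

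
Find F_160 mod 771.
408

Matrix identity: Q^n = [[F_(n+1), F_n], [F_n, F_(n-1)]] with Q = [[1,1],[1,0]].
n = 160 = 10100000₂. Square-and-multiply, entries mod 771:
Q^1 = [[1,1],[1,0]]
Q^2 = (Q^1)² = [[2,1],[1,1]]
Q^5 = (Q^2)²·Q = [[8,5],[5,3]]
Q^10 = (Q^5)² = [[89,55],[55,34]]
Q^20 = (Q^10)² = [[152,597],[597,326]]
Q^40 = (Q^20)² = [[181,96],[96,85]]
Q^80 = (Q^40)² = [[343,93],[93,250]]
Q^160 = (Q^80)² = [[625,408],[408,217]]
F_160 mod 771 = Q^160[0][1] = 408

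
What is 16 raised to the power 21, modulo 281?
86

Repeated squaring. Binary of 21 = 10101.
16^1 ≡ 16 (mod 281); 16^2 ≡ 256 (mod 281); 16^4 ≡ 63 (mod 281); 16^8 ≡ 35 (mod 281); 16^16 ≡ 101 (mod 281)
16^21 = 16^1 × 16^4 × 16^16 ≡ 86 (mod 281)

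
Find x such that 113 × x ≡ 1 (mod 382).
71

gcd(113, 382) = 1, so the inverse exists.
Extended Euclidean algorithm on (382, 113):
382 = 3 × 113 + 43  ⟹  43 = (1)·382 + (-3)·113
113 = 2 × 43 + 27  ⟹  27 = (-2)·382 + (7)·113
43 = 1 × 27 + 16  ⟹  16 = (3)·382 + (-10)·113
27 = 1 × 16 + 11  ⟹  11 = (-5)·382 + (17)·113
16 = 1 × 11 + 5  ⟹  5 = (8)·382 + (-27)·113
11 = 2 × 5 + 1  ⟹  1 = (-21)·382 + (71)·113
So (71)·113 ≡ 1 (mod 382), i.e. 113^(-1) ≡ 71 (mod 382).
Check: 113 × 71 = 8023 ≡ 1 (mod 382)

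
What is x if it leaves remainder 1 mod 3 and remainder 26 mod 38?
64

Using Chinese Remainder Theorem:
M = 3 × 38 = 114
M1 = 38, M2 = 3
y1 = 38^(-1) mod 3 = 2
y2 = 3^(-1) mod 38 = 13
x = (1×38×2 + 26×3×13) mod 114 = 64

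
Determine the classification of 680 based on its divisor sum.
abundant

Proper divisors of 680: sum = 1 + 2 + 4 + 5 + 8 + 10 + 17 + 20 + 34 + 40 + 68 + 85 + 136 + 170 + 340 = 940
Since 940 > 680, 680 is abundant.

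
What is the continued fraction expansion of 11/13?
[0; 1, 5, 2]

Euclidean algorithm steps:
11 = 0 × 13 + 11
13 = 1 × 11 + 2
11 = 5 × 2 + 1
2 = 2 × 1 + 0
Continued fraction: [0; 1, 5, 2]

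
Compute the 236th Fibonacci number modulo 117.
105

Matrix identity: Q^n = [[F_(n+1), F_n], [F_n, F_(n-1)]] with Q = [[1,1],[1,0]].
n = 236 = 11101100₂. Square-and-multiply, entries mod 117:
Q^1 = [[1,1],[1,0]]
Q^3 = (Q^1)²·Q = [[3,2],[2,1]]
Q^7 = (Q^3)²·Q = [[21,13],[13,8]]
Q^14 = (Q^7)² = [[25,26],[26,116]]
Q^29 = (Q^14)²·Q = [[53,14],[14,39]]
Q^59 = (Q^29)²·Q = [[81,80],[80,1]]
Q^118 = (Q^59)² = [[91,8],[8,83]]
Q^236 = (Q^118)² = [[38,105],[105,50]]
F_236 mod 117 = Q^236[0][1] = 105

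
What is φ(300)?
80

300 = 2^2 × 3 × 5^2
φ(n) = n × ∏(1 - 1/p) for each prime p dividing n
φ(300) = 300 × (1 - 1/2) × (1 - 1/3) × (1 - 1/5) = 80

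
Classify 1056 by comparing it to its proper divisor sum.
abundant

Proper divisors of 1056: sum = 1 + 2 + 3 + 4 + 6 + 8 + 11 + 12 + ... + 176 + 264 + 352 + 528 (23 divisors) = 1968
Since 1968 > 1056, 1056 is abundant.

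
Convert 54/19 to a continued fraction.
[2; 1, 5, 3]

Euclidean algorithm steps:
54 = 2 × 19 + 16
19 = 1 × 16 + 3
16 = 5 × 3 + 1
3 = 3 × 1 + 0
Continued fraction: [2; 1, 5, 3]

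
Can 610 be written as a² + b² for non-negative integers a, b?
9² + 23² (a=9, b=23)

Factorization: 610 = 2 × 5 × 61
By Fermat: n is sum of two squares iff every prime p ≡ 3 (mod 4) appears to even power.
All primes ≡ 3 (mod 4) appear to even power.
Search a = 0, 1, 2, … for 610 - a² a perfect square: first hit at a = 9: 610 - 81 = 529 = 23².
610 = 9² + 23² = 81 + 529 ✓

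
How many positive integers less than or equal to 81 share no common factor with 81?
54

81 = 3^4
φ(n) = n × ∏(1 - 1/p) for each prime p dividing n
φ(81) = 81 × (1 - 1/3) = 54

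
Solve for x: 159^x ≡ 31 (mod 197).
85

Baby-step giant-step with step n = ⌈√197⌉ = 15.
Baby steps 159^j mod 197 (j:value) for j=0..14: 0:1, 1:159, 2:65, 3:91, 4:88, 5:5, 6:7, 7:128, 8:61, 9:46, 10:25, 11:35, 12:49, 13:108, 14:33.
Giant-step multiplier: 159^(-15) ≡ 159^(196-15) = 159^181 ≡ 145 (mod 197).
Giant steps γ_i = 31·145^i mod 197: γ_0=31, γ_1=161, γ_2=99, γ_3=171, γ_4=170, γ_5=25 (in table at j=10).
x = i·n + j = 5·15 + 10 = 85.
Check: 159^85 ≡ 31 (mod 197).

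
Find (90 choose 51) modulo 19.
8

Using Lucas' theorem:
Write n=90 and k=51 in base 19:
n in base 19: [4, 14]
k in base 19: [2, 13]
C(90,51) mod 19 = ∏ C(n_i, k_i) mod 19
Digit binomials (mod 19): C(4,2) = 6; C(14,13) = 14
Product: 6 × 14 = 84 ≡ 8 (mod 19)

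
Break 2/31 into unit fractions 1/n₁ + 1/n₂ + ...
1/16 + 1/496

Greedy algorithm:
2/31: ceiling(31/2) = 16, use 1/16
1/496: ceiling(496/1) = 496, use 1/496
Result: 2/31 = 1/16 + 1/496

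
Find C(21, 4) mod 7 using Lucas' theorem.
0

Using Lucas' theorem:
Write n=21 and k=4 in base 7:
n in base 7: [3, 0]
k in base 7: [0, 4]
C(21,4) mod 7 = ∏ C(n_i, k_i) mod 7
Digit binomials (mod 7): C(3,0) = 1; C(0,4) = 0 (k_i > n_i)
Product: 1 × 0 = 0 ≡ 0 (mod 7)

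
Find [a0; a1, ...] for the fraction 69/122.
[0; 1, 1, 3, 3, 5]

Euclidean algorithm steps:
69 = 0 × 122 + 69
122 = 1 × 69 + 53
69 = 1 × 53 + 16
53 = 3 × 16 + 5
16 = 3 × 5 + 1
5 = 5 × 1 + 0
Continued fraction: [0; 1, 1, 3, 3, 5]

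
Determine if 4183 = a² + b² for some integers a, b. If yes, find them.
Not possible

Factorization: 4183 = 47 × 89
By Fermat: n is sum of two squares iff every prime p ≡ 3 (mod 4) appears to even power.
Prime(s) ≡ 3 (mod 4) with odd exponent: [(47, 1)]
Therefore 4183 cannot be expressed as a² + b².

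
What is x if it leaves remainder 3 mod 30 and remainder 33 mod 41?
33

Using Chinese Remainder Theorem:
M = 30 × 41 = 1230
M1 = 41, M2 = 30
y1 = 41^(-1) mod 30 = 11
y2 = 30^(-1) mod 41 = 26
x = (3×41×11 + 33×30×26) mod 1230 = 33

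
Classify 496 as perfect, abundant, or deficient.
perfect

Proper divisors of 496: sum = 1 + 2 + 4 + 8 + 16 + 31 + 62 + 124 + 248 = 496
Since 496 = 496, 496 is perfect.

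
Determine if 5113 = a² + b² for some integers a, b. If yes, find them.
48² + 53² (a=48, b=53)

Factorization: 5113 = 5113
By Fermat: n is sum of two squares iff every prime p ≡ 3 (mod 4) appears to even power.
All primes ≡ 3 (mod 4) appear to even power.
Search a = 0, 1, 2, … for 5113 - a² a perfect square: first hit at a = 48: 5113 - 2304 = 2809 = 53².
5113 = 48² + 53² = 2304 + 2809 ✓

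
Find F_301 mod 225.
26

Matrix identity: Q^n = [[F_(n+1), F_n], [F_n, F_(n-1)]] with Q = [[1,1],[1,0]].
n = 301 = 100101101₂. Square-and-multiply, entries mod 225:
Q^1 = [[1,1],[1,0]]
Q^2 = (Q^1)² = [[2,1],[1,1]]
Q^4 = (Q^2)² = [[5,3],[3,2]]
Q^9 = (Q^4)²·Q = [[55,34],[34,21]]
Q^18 = (Q^9)² = [[131,109],[109,22]]
Q^37 = (Q^18)²·Q = [[44,17],[17,27]]
Q^75 = (Q^37)²·Q = [[57,200],[200,82]]
Q^150 = (Q^75)² = [[49,125],[125,149]]
Q^301 = (Q^150)²·Q = [[26,26],[26,0]]
F_301 mod 225 = Q^301[0][1] = 26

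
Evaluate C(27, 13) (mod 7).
3

Using Lucas' theorem:
Write n=27 and k=13 in base 7:
n in base 7: [3, 6]
k in base 7: [1, 6]
C(27,13) mod 7 = ∏ C(n_i, k_i) mod 7
Digit binomials (mod 7): C(3,1) = 3; C(6,6) = 1
Product: 3 × 1 = 3 ≡ 3 (mod 7)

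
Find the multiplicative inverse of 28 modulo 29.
28

gcd(28, 29) = 1, so the inverse exists.
Extended Euclidean algorithm on (29, 28):
29 = 1 × 28 + 1  ⟹  1 = (1)·29 + (-1)·28
So (-1)·28 ≡ 1 (mod 29), i.e. 28^(-1) ≡ -1 ≡ 28 (mod 29).
Check: 28 × 28 = 784 ≡ 1 (mod 29)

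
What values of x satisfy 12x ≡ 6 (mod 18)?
x ≡ 2 (mod 3)

gcd(12, 18) = 6, which divides 6, so solutions exist.
Divide through by 6: 2x ≡ 1 (mod 3).
Find 2^(-1) mod 3 by the extended Euclidean algorithm:
3 = 1 × 2 + 1  ⟹  1 = (1)·3 + (-1)·2
So (-1)·2 ≡ 1 (mod 3), i.e. 2^(-1) ≡ -1 ≡ 2 (mod 3).
x ≡ 2 × 1 = 2 ≡ 2 (mod 3).
Check: 12 × 2 = 24 ≡ 6 (mod 18).
x ≡ 2 (mod 3), giving 6 solutions mod 18.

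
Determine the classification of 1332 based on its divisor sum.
abundant

Proper divisors of 1332: sum = 1 + 2 + 3 + 4 + 6 + 9 + 12 + 18 + ... + 222 + 333 + 444 + 666 (17 divisors) = 2126
Since 2126 > 1332, 1332 is abundant.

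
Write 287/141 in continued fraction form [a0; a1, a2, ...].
[2; 28, 5]

Euclidean algorithm steps:
287 = 2 × 141 + 5
141 = 28 × 5 + 1
5 = 5 × 1 + 0
Continued fraction: [2; 28, 5]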